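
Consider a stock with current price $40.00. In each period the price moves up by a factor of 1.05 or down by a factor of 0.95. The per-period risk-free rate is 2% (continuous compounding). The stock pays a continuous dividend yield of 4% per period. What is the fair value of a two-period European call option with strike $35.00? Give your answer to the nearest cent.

Per-period risk-free factor R = e^0.02 = 1.0202; dividend-adjusted growth = e^(0.02−0.04) = 0.9802.
Risk-neutral probability p = (0.9802 − 0.95)/(1.05 − 0.95) = 0.0302/0.1000 = 0.3020
Terminal stock prices: S_uu = 44.1, S_ud = 39.9, S_dd = 36.1
Terminal payoffs (S − K): max(9.1, 0) = 9.1, max(4.9, 0) = 4.9, max(1.1, 0) = 1.1
Node u (S = 42): V_u = e^(−0.02)·[0.3020·9.1000 + 0.6980·4.9000] = 6.0462
Node d (S = 38): V_d = e^(−0.02)·[0.3020·4.9000 + 0.6980·1.1000] = 2.2030
Node 0 (S = 40): V_0 = e^(−0.02)·[0.3020·6.0462 + 0.6980·2.2030] = 3.2970

$3.30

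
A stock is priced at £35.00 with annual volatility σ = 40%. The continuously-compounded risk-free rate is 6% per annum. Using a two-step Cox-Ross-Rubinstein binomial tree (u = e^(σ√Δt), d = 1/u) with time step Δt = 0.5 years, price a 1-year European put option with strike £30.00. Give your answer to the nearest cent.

CRR parameters: u = e^(σ√Δt) = e^(0.4·√0.5) = 1.3269, d = 1/u = 0.7536
Per-period rate: rΔt = 0.06·0.5 = 0.03, so R = e^0.03 = 1.0305
Risk-neutral probability p = (e^0.03 − 0.7536)/(1.3269 − 0.7536) = 0.2768/0.5733 = 0.4829
Terminal stock prices: S_uu = 61.62, S_ud = 35, S_dd = 19.88
Terminal payoffs (K − S): max(-31.62, 0) = 0, max(-5, 0) = 0, max(10.12, 0) = 10.12
Node u (S = 46.44): V_u = e^(−0.03)·[0.4829·0.0000 + 0.5171·0.0000] = 0.0000
Node d (S = 26.38): V_d = e^(−0.03)·[0.4829·0.0000 + 0.5171·10.1210] = 5.0791
Node 0 (S = 35): V_0 = e^(−0.03)·[0.4829·0.0000 + 0.5171·5.0791] = 2.5489

£2.55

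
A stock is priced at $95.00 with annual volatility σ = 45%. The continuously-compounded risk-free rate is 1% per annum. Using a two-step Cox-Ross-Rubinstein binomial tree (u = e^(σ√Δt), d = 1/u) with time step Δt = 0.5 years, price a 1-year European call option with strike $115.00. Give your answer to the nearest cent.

$11.75

CRR parameters: u = e^(σ√Δt) = e^(0.45·√0.5) = 1.3746, d = 1/u = 0.7275
Per-period rate: rΔt = 0.01·0.5 = 0.005, so R = e^0.005 = 1.0050
Risk-neutral probability p = (e^0.005 − 0.7275)/(1.3746 − 0.7275) = 0.2776/0.6472 = 0.4289
Terminal stock prices: S_uu = 179.5, S_ud = 95, S_dd = 50.27
Terminal payoffs (S − K): max(64.52, 0) = 64.52, max(-20, 0) = 0, max(-64.73, 0) = 0
Node u (S = 130.6): V_u = e^(−0.005)·[0.4289·64.5176 + 0.5711·0.0000] = 27.5310
Node d (S = 69.11): V_d = e^(−0.005)·[0.4289·0.0000 + 0.5711·0.0000] = 0.0000
Node 0 (S = 95): V_0 = e^(−0.005)·[0.4289·27.5310 + 0.5711·0.0000] = 11.7481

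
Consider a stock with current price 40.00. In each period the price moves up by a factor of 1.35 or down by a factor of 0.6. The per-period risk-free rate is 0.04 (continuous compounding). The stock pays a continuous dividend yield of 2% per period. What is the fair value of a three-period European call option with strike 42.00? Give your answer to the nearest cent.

Per-period risk-free factor R = e^0.04 = 1.0408; dividend-adjusted growth = e^(0.04−0.02) = 1.0202.
Risk-neutral probability p = (1.0202 − 0.6)/(1.35 − 0.6) = 0.4202/0.7500 = 0.5603
Terminal stock prices: S_uuu = 98.42, S_uud = 43.74, S_udd = 19.44, S_ddd = 8.64
Terminal payoffs (S − K): max(56.42, 0) = 56.42, max(1.74, 0) = 1.74, max(-22.56, 0) = 0, max(-33.36, 0) = 0
Node uu (S = 72.9): V_uu = e^(−0.04)·[0.5603·56.4150 + 0.4397·1.7400] = 31.1033
Node ud (S = 32.4): V_ud = e^(−0.04)·[0.5603·1.7400 + 0.4397·0.0000] = 0.9366
Node dd (S = 14.4): V_dd = e^(−0.04)·[0.5603·0.0000 + 0.4397·0.0000] = 0.0000
Node u (S = 54): V_u = e^(−0.04)·[0.5603·31.1033 + 0.4397·0.9366] = 17.1386
Node d (S = 24): V_d = e^(−0.04)·[0.5603·0.9366 + 0.4397·0.0000] = 0.5042
Node 0 (S = 40): V_0 = e^(−0.04)·[0.5603·17.1386 + 0.4397·0.5042] = 9.4387

9.44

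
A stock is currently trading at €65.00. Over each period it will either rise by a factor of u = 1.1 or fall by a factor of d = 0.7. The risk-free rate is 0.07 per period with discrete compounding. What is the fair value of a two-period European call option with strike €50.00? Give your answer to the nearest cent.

€21.42

Risk-neutral probability p = (1 + 0.07 − 0.7)/(1.1 − 0.7) = 0.3700/0.4000 = 0.9250
Terminal stock prices: S_uu = 78.65, S_ud = 50.05, S_dd = 31.85
Terminal payoffs (S − K): max(28.65, 0) = 28.65, max(0.05, 0) = 0.05, max(-18.15, 0) = 0
Node u (S = 71.5): V_u = 1/1.07·[0.9250·28.6500 + 0.0750·0.0500] = 24.7710
Node d (S = 45.5): V_d = 1/1.07·[0.9250·0.0500 + 0.0750·0.0000] = 0.0432
Node 0 (S = 65): V_0 = 1/1.07·[0.9250·24.7710 + 0.0750·0.0432] = 21.4172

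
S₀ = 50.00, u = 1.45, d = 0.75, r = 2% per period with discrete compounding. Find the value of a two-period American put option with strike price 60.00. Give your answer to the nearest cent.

14.83

Risk-neutral probability p = (1 + 0.02 − 0.75)/(1.45 − 0.75) = 0.2700/0.7000 = 0.3857
Terminal stock prices: S_uu = 105.1, S_ud = 54.38, S_dd = 28.12
Terminal payoffs (K − S): max(-45.12, 0) = 0, max(5.625, 0) = 5.625, max(31.88, 0) = 31.88
Node u (S = 72.5): continuation = 1/1.02·[0.3857·0.0000 + 0.6143·5.6250] = 3.3876; exercise value = 0.0000 ≤ continuation, so V_u = 3.3876
Node d (S = 37.5): continuation = 1/1.02·[0.3857·5.6250 + 0.6143·31.8750] = 21.3235; exercise value = 22.5000 > continuation, so V_d = 22.5000 (exercise)
Node 0 (S = 50): continuation = 1/1.02·[0.3857·3.3876 + 0.6143·22.5000] = 14.8314; exercise value = 10.0000 ≤ continuation, so V_0 = 14.8314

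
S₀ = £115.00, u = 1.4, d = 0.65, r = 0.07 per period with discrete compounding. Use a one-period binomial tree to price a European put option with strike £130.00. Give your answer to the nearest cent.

Risk-neutral probability p = (1 + 0.07 − 0.65)/(1.4 − 0.65) = 0.4200/0.7500 = 0.5600
Terminal stock prices: S_u = 161, S_d = 74.75
Terminal payoffs (K − S): max(-31, 0) = 0, max(55.25, 0) = 55.25
Node 0 (S = 115): V_0 = 1/1.07·[0.5600·0.0000 + 0.4400·55.2500] = 22.7196

£22.72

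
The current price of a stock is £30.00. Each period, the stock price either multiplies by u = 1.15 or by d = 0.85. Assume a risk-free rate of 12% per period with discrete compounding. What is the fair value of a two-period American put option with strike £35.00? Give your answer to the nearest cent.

£5.00

Risk-neutral probability p = (1 + 0.12 − 0.85)/(1.15 − 0.85) = 0.2700/0.3000 = 0.9000
Terminal stock prices: S_uu = 39.67, S_ud = 29.32, S_dd = 21.67
Terminal payoffs (K − S): max(-4.675, 0) = 0, max(5.675, 0) = 5.675, max(13.33, 0) = 13.33
Node u (S = 34.5): continuation = 1/1.12·[0.9000·0.0000 + 0.1000·5.6750] = 0.5067; exercise value = 0.5000 ≤ continuation, so V_u = 0.5067
Node d (S = 25.5): continuation = 1/1.12·[0.9000·5.6750 + 0.1000·13.3250] = 5.7500; exercise value = 9.5000 > continuation, so V_d = 9.5000 (exercise)
Node 0 (S = 30): continuation = 1/1.12·[0.9000·0.5067 + 0.1000·9.5000] = 1.2554; exercise value = 5.0000 > continuation, so V_0 = 5.0000 (exercise)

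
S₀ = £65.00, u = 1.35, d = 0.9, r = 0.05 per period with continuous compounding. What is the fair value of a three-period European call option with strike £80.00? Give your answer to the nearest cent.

£7.77

Risk-neutral probability p = (e^0.05 − 0.9)/(1.35 − 0.9) = 0.1513/0.4500 = 0.3362
Terminal stock prices: S_uuu = 159.9, S_uud = 106.6, S_udd = 71.08, S_ddd = 47.39
Terminal payoffs (S − K): max(79.92, 0) = 79.92, max(26.62, 0) = 26.62, max(-8.922, 0) = 0, max(-32.61, 0) = 0
Node uu (S = 118.5): V_uu = e^(−0.05)·[0.3362·79.9244 + 0.6638·26.6163] = 42.3641
Node ud (S = 78.98): V_ud = e^(−0.05)·[0.3362·26.6163 + 0.6638·0.0000] = 8.5109
Node dd (S = 52.65): V_dd = e^(−0.05)·[0.3362·0.0000 + 0.6638·0.0000] = 0.0000
Node u (S = 87.75): V_u = e^(−0.05)·[0.3362·42.3641 + 0.6638·8.5109] = 18.9208
Node d (S = 58.5): V_d = e^(−0.05)·[0.3362·8.5109 + 0.6638·0.0000] = 2.7215
Node 0 (S = 65): V_0 = e^(−0.05)·[0.3362·18.9208 + 0.6638·2.7215] = 7.7687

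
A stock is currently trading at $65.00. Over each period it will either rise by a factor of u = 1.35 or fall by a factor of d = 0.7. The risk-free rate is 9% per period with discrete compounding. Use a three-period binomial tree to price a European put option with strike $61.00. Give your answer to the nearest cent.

$5.92

Risk-neutral probability p = (1 + 0.09 − 0.7)/(1.35 − 0.7) = 0.3900/0.6500 = 0.6000
Terminal stock prices: S_uuu = 159.9, S_uud = 82.92, S_udd = 43, S_ddd = 22.29
Terminal payoffs (K − S): max(-98.92, 0) = 0, max(-21.92, 0) = 0, max(18, 0) = 18, max(38.71, 0) = 38.71
Node uu (S = 118.5): V_uu = 1/1.09·[0.6000·0.0000 + 0.4000·0.0000] = 0.0000
Node ud (S = 61.42): V_ud = 1/1.09·[0.6000·0.0000 + 0.4000·18.0025] = 6.6064
Node dd (S = 31.85): V_dd = 1/1.09·[0.6000·18.0025 + 0.4000·38.7050] = 24.1133
Node u (S = 87.75): V_u = 1/1.09·[0.6000·0.0000 + 0.4000·6.6064] = 2.4244
Node d (S = 45.5): V_d = 1/1.09·[0.6000·6.6064 + 0.4000·24.1133] = 12.4855
Node 0 (S = 65): V_0 = 1/1.09·[0.6000·2.4244 + 0.4000·12.4855] = 5.9163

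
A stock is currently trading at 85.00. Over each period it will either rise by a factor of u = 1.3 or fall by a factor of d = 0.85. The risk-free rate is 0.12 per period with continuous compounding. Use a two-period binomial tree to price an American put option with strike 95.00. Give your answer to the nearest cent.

Risk-neutral probability p = (e^0.12 − 0.85)/(1.3 − 0.85) = 0.2775/0.4500 = 0.6167
Terminal stock prices: S_uu = 143.7, S_ud = 93.92, S_dd = 61.41
Terminal payoffs (K − S): max(-48.65, 0) = 0, max(1.075, 0) = 1.075, max(33.59, 0) = 33.59
Node u (S = 110.5): continuation = e^(−0.12)·[0.6167·0.0000 + 0.3833·1.0750] = 0.3655; exercise value = 0.0000 ≤ continuation, so V_u = 0.3655
Node d (S = 72.25): continuation = e^(−0.12)·[0.6167·1.0750 + 0.3833·33.5875] = 12.0074; exercise value = 22.7500 > continuation, so V_d = 22.7500 (exercise)
Node 0 (S = 85): continuation = e^(−0.12)·[0.6167·0.3655 + 0.3833·22.7500] = 7.9347; exercise value = 10.0000 > continuation, so V_0 = 10.0000 (exercise)

10.00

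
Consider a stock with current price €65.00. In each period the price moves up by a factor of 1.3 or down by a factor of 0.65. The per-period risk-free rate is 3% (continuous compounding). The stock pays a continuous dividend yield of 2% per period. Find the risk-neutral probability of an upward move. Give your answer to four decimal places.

p = 0.5539

Per-period risk-free factor R = e^0.03 = 1.0305; dividend-adjusted growth = e^(0.03−0.02) = 1.0101.
Risk-neutral probability p = (1.0101 − 0.65)/(1.3 − 0.65) = 0.3601/0.6500 = 0.5539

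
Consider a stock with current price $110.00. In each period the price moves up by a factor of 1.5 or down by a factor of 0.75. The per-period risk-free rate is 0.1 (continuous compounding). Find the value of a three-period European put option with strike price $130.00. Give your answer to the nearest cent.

$19.88

Risk-neutral probability p = (e^0.1 − 0.75)/(1.5 − 0.75) = 0.3552/0.7500 = 0.4736
Terminal stock prices: S_uuu = 371.2, S_uud = 185.6, S_udd = 92.81, S_ddd = 46.41
Terminal payoffs (K − S): max(-241.2, 0) = 0, max(-55.62, 0) = 0, max(37.19, 0) = 37.19, max(83.59, 0) = 83.59
Node uu (S = 247.5): V_uu = e^(−0.1)·[0.4736·0.0000 + 0.5264·0.0000] = 0.0000
Node ud (S = 123.8): V_ud = e^(−0.1)·[0.4736·0.0000 + 0.5264·37.1875] = 17.7139
Node dd (S = 61.88): V_dd = e^(−0.1)·[0.4736·37.1875 + 0.5264·83.5938] = 55.7539
Node u (S = 165): V_u = e^(−0.1)·[0.4736·0.0000 + 0.5264·17.7139] = 8.4379
Node d (S = 82.5): V_d = e^(−0.1)·[0.4736·17.7139 + 0.5264·55.7539] = 34.1482
Node 0 (S = 110): V_0 = e^(−0.1)·[0.4736·8.4379 + 0.5264·34.1482] = 19.8818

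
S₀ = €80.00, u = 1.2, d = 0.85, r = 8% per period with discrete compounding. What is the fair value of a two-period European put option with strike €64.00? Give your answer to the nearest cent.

Risk-neutral probability p = (1 + 0.08 − 0.85)/(1.2 − 0.85) = 0.2300/0.3500 = 0.6571
Terminal stock prices: S_uu = 115.2, S_ud = 81.6, S_dd = 57.8
Terminal payoffs (K − S): max(-51.2, 0) = 0, max(-17.6, 0) = 0, max(6.2, 0) = 6.2
Node u (S = 96): V_u = 1/1.08·[0.6571·0.0000 + 0.3429·0.0000] = 0.0000
Node d (S = 68): V_d = 1/1.08·[0.6571·0.0000 + 0.3429·6.2000] = 1.9683
Node 0 (S = 80): V_0 = 1/1.08·[0.6571·0.0000 + 0.3429·1.9683] = 0.6248

€0.62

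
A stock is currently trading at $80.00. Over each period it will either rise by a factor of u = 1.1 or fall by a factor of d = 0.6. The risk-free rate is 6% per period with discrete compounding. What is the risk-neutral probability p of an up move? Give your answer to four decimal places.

p = 0.9200

Risk-neutral probability p = (1 + 0.06 − 0.6)/(1.1 − 0.6) = 0.4600/0.5000 = 0.9200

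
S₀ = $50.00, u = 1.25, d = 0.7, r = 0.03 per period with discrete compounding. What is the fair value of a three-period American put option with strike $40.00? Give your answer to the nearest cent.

Risk-neutral probability p = (1 + 0.03 − 0.7)/(1.25 − 0.7) = 0.3300/0.5500 = 0.6000
Terminal stock prices: S_uuu = 97.66, S_uud = 54.69, S_udd = 30.62, S_ddd = 17.15
Terminal payoffs (K − S): max(-57.66, 0) = 0, max(-14.69, 0) = 0, max(9.375, 0) = 9.375, max(22.85, 0) = 22.85
Node uu (S = 78.12): continuation = 1/1.03·[0.6000·0.0000 + 0.4000·0.0000] = 0.0000; exercise value = 0.0000 ≤ continuation, so V_uu = 0.0000
Node ud (S = 43.75): continuation = 1/1.03·[0.6000·0.0000 + 0.4000·9.3750] = 3.6408; exercise value = 0.0000 ≤ continuation, so V_ud = 3.6408
Node dd (S = 24.5): continuation = 1/1.03·[0.6000·9.3750 + 0.4000·22.8500] = 14.3350; exercise value = 15.5000 > continuation, so V_dd = 15.5000 (exercise)
Node u (S = 62.5): continuation = 1/1.03·[0.6000·0.0000 + 0.4000·3.6408] = 1.4139; exercise value = 0.0000 ≤ continuation, so V_u = 1.4139
Node d (S = 35): continuation = 1/1.03·[0.6000·3.6408 + 0.4000·15.5000] = 8.1403; exercise value = 5.0000 ≤ continuation, so V_d = 8.1403
Node 0 (S = 50): continuation = 1/1.03·[0.6000·1.4139 + 0.4000·8.1403] = 3.9849; exercise value = 0.0000 ≤ continuation, so V_0 = 3.9849

$3.98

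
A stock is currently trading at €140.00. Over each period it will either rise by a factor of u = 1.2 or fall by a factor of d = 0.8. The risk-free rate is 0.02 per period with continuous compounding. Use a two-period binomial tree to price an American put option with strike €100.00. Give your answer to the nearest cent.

€2.02

Risk-neutral probability p = (e^0.02 − 0.8)/(1.2 − 0.8) = 0.2202/0.4000 = 0.5505
Terminal stock prices: S_uu = 201.6, S_ud = 134.4, S_dd = 89.6
Terminal payoffs (K − S): max(-101.6, 0) = 0, max(-34.4, 0) = 0, max(10.4, 0) = 10.4
Node u (S = 168): continuation = e^(−0.02)·[0.5505·0.0000 + 0.4495·0.0000] = 0.0000; exercise value = 0.0000 ≤ continuation, so V_u = 0.0000
Node d (S = 112): continuation = e^(−0.02)·[0.5505·0.0000 + 0.4495·10.4000] = 4.5822; exercise value = 0.0000 ≤ continuation, so V_d = 4.5822
Node 0 (S = 140): continuation = e^(−0.02)·[0.5505·0.0000 + 0.4495·4.5822] = 2.0189; exercise value = 0.0000 ≤ continuation, so V_0 = 2.0189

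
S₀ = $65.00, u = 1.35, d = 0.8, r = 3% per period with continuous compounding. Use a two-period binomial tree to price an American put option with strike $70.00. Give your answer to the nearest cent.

$10.15

Risk-neutral probability p = (e^0.03 − 0.8)/(1.35 − 0.8) = 0.2305/0.5500 = 0.4190
Terminal stock prices: S_uu = 118.5, S_ud = 70.2, S_dd = 41.6
Terminal payoffs (K − S): max(-48.46, 0) = 0, max(-0.2, 0) = 0, max(28.4, 0) = 28.4
Node u (S = 87.75): continuation = e^(−0.03)·[0.4190·0.0000 + 0.5810·0.0000] = 0.0000; exercise value = 0.0000 ≤ continuation, so V_u = 0.0000
Node d (S = 52): continuation = e^(−0.03)·[0.4190·0.0000 + 0.5810·28.4000] = 16.0125; exercise value = 18.0000 > continuation, so V_d = 18.0000 (exercise)
Node 0 (S = 65): continuation = e^(−0.03)·[0.4190·0.0000 + 0.5810·18.0000] = 10.1488; exercise value = 5.0000 ≤ continuation, so V_0 = 10.1488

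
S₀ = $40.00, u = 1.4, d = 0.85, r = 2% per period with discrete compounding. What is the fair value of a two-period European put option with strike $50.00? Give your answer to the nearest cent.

Risk-neutral probability p = (1 + 0.02 − 0.85)/(1.4 − 0.85) = 0.1700/0.5500 = 0.3091
Terminal stock prices: S_uu = 78.4, S_ud = 47.6, S_dd = 28.9
Terminal payoffs (K − S): max(-28.4, 0) = 0, max(2.4, 0) = 2.4, max(21.1, 0) = 21.1
Node u (S = 56): V_u = 1/1.02·[0.3091·0.0000 + 0.6909·2.4000] = 1.6257
Node d (S = 34): V_d = 1/1.02·[0.3091·2.4000 + 0.6909·21.1000] = 15.0196
Node 0 (S = 40): V_0 = 1/1.02·[0.3091·1.6257 + 0.6909·15.0196] = 10.6663

$10.67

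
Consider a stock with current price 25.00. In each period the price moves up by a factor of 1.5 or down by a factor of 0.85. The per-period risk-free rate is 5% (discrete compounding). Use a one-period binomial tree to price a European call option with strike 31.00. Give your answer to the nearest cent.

1.90

Risk-neutral probability p = (1 + 0.05 − 0.85)/(1.5 − 0.85) = 0.2000/0.6500 = 0.3077
Terminal stock prices: S_u = 37.5, S_d = 21.25
Terminal payoffs (S − K): max(6.5, 0) = 6.5, max(-9.75, 0) = 0
Node 0 (S = 25): V_0 = 1/1.05·[0.3077·6.5000 + 0.6923·0.0000] = 1.9048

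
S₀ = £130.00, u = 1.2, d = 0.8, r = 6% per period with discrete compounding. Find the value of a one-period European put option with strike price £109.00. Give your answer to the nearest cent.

£1.65

Risk-neutral probability p = (1 + 0.06 − 0.8)/(1.2 − 0.8) = 0.2600/0.4000 = 0.6500
Terminal stock prices: S_u = 156, S_d = 104
Terminal payoffs (K − S): max(-47, 0) = 0, max(5, 0) = 5
Node 0 (S = 130): V_0 = 1/1.06·[0.6500·0.0000 + 0.3500·5.0000] = 1.6509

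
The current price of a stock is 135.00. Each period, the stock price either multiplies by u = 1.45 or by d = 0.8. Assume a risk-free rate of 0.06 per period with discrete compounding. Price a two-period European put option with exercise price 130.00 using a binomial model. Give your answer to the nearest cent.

13.97

Risk-neutral probability p = (1 + 0.06 − 0.8)/(1.45 − 0.8) = 0.2600/0.6500 = 0.4000
Terminal stock prices: S_uu = 283.8, S_ud = 156.6, S_dd = 86.4
Terminal payoffs (K − S): max(-153.8, 0) = 0, max(-26.6, 0) = 0, max(43.6, 0) = 43.6
Node u (S = 195.8): V_u = 1/1.06·[0.4000·0.0000 + 0.6000·0.0000] = 0.0000
Node d (S = 108): V_d = 1/1.06·[0.4000·0.0000 + 0.6000·43.6000] = 24.6792
Node 0 (S = 135): V_0 = 1/1.06·[0.4000·0.0000 + 0.6000·24.6792] = 13.9694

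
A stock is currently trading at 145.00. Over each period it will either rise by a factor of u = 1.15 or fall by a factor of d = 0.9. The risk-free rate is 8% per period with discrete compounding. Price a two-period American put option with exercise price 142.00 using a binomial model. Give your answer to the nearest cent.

Risk-neutral probability p = (1 + 0.08 − 0.9)/(1.15 − 0.9) = 0.1800/0.2500 = 0.7200
Terminal stock prices: S_uu = 191.8, S_ud = 150.1, S_dd = 117.5
Terminal payoffs (K − S): max(-49.76, 0) = 0, max(-8.075, 0) = 0, max(24.55, 0) = 24.55
Node u (S = 166.8): continuation = 1/1.08·[0.7200·0.0000 + 0.2800·0.0000] = 0.0000; exercise value = 0.0000 ≤ continuation, so V_u = 0.0000
Node d (S = 130.5): continuation = 1/1.08·[0.7200·0.0000 + 0.2800·24.5500] = 6.3648; exercise value = 11.5000 > continuation, so V_d = 11.5000 (exercise)
Node 0 (S = 145): continuation = 1/1.08·[0.7200·0.0000 + 0.2800·11.5000] = 2.9815; exercise value = 0.0000 ≤ continuation, so V_0 = 2.9815

2.98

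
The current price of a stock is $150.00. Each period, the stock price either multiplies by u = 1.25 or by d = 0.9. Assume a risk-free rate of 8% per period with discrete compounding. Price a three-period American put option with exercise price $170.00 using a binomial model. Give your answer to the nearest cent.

Risk-neutral probability p = (1 + 0.08 − 0.9)/(1.25 − 0.9) = 0.1800/0.3500 = 0.5143
Terminal stock prices: S_uuu = 293, S_uud = 210.9, S_udd = 151.9, S_ddd = 109.4
Terminal payoffs (K − S): max(-123, 0) = 0, max(-40.94, 0) = 0, max(18.12, 0) = 18.12, max(60.65, 0) = 60.65
Node uu (S = 234.4): continuation = 1/1.08·[0.5143·0.0000 + 0.4857·0.0000] = 0.0000; exercise value = 0.0000 ≤ continuation, so V_uu = 0.0000
Node ud (S = 168.8): continuation = 1/1.08·[0.5143·0.0000 + 0.4857·18.1250] = 8.1515; exercise value = 1.2500 ≤ continuation, so V_ud = 8.1515
Node dd (S = 121.5): continuation = 1/1.08·[0.5143·18.1250 + 0.4857·60.6500] = 35.9074; exercise value = 48.5000 > continuation, so V_dd = 48.5000 (exercise)
Node u (S = 187.5): continuation = 1/1.08·[0.5143·0.0000 + 0.4857·8.1515] = 3.6660; exercise value = 0.0000 ≤ continuation, so V_u = 3.6660
Node d (S = 135): continuation = 1/1.08·[0.5143·8.1515 + 0.4857·48.5000] = 25.6938; exercise value = 35.0000 > continuation, so V_d = 35.0000 (exercise)
Node 0 (S = 150): continuation = 1/1.08·[0.5143·3.6660 + 0.4857·35.0000] = 17.4865; exercise value = 20.0000 > continuation, so V_0 = 20.0000 (exercise)

$20.00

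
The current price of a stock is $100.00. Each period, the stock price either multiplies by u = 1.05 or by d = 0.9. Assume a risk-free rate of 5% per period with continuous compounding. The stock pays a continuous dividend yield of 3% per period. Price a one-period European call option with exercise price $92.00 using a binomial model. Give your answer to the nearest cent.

$9.91

Per-period risk-free factor R = e^0.05 = 1.0513; dividend-adjusted growth = e^(0.05−0.03) = 1.0202.
Risk-neutral probability p = (1.0202 − 0.9)/(1.05 − 0.9) = 0.1202/0.1500 = 0.8013
Terminal stock prices: S_u = 105, S_d = 90
Terminal payoffs (S − K): max(13, 0) = 13, max(-2, 0) = 0
Node 0 (S = 100): V_0 = e^(−0.05)·[0.8013·13.0000 + 0.1987·0.0000] = 9.9094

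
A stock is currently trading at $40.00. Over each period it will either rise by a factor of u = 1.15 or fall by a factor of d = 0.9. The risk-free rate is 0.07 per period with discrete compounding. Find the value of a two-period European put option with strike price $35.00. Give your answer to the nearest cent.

Risk-neutral probability p = (1 + 0.07 − 0.9)/(1.15 − 0.9) = 0.1700/0.2500 = 0.6800
Terminal stock prices: S_uu = 52.9, S_ud = 41.4, S_dd = 32.4
Terminal payoffs (K − S): max(-17.9, 0) = 0, max(-6.4, 0) = 0, max(2.6, 0) = 2.6
Node u (S = 46): V_u = 1/1.07·[0.6800·0.0000 + 0.3200·0.0000] = 0.0000
Node d (S = 36): V_d = 1/1.07·[0.6800·0.0000 + 0.3200·2.6000] = 0.7776
Node 0 (S = 40): V_0 = 1/1.07·[0.6800·0.0000 + 0.3200·0.7776] = 0.2325

$0.23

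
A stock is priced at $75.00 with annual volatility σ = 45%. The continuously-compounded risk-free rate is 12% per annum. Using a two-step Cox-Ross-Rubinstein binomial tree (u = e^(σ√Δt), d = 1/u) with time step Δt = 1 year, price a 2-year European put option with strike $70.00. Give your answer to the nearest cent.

CRR parameters: u = e^(σ√Δt) = e^(0.45·√1) = 1.5683, d = 1/u = 0.6376
Per-period rate: rΔt = 0.12·1 = 0.12, so R = e^0.12 = 1.1275
Risk-neutral probability p = (e^0.12 − 0.6376)/(1.5683 − 0.6376) = 0.4899/0.9307 = 0.5264
Terminal stock prices: S_uu = 184.5, S_ud = 75, S_dd = 30.49
Terminal payoffs (K − S): max(-114.5, 0) = 0, max(-5, 0) = 0, max(39.51, 0) = 39.51
Node u (S = 117.6): V_u = e^(−0.12)·[0.5264·0.0000 + 0.4736·0.0000] = 0.0000
Node d (S = 47.82): V_d = e^(−0.12)·[0.5264·0.0000 + 0.4736·39.5073] = 16.5965
Node 0 (S = 75): V_0 = e^(−0.12)·[0.5264·0.0000 + 0.4736·16.5965] = 6.9720

$6.97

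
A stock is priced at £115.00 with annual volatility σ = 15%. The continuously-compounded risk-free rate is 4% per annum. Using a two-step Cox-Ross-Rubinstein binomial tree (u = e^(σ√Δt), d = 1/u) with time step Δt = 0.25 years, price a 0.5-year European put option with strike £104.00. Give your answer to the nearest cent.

£1.00

CRR parameters: u = e^(σ√Δt) = e^(0.15·√0.25) = 1.0779, d = 1/u = 0.9277
Per-period rate: rΔt = 0.04·0.25 = 0.01, so R = e^0.01 = 1.0101
Risk-neutral probability p = (e^0.01 − 0.9277)/(1.0779 − 0.9277) = 0.0823/0.1501 = 0.5482
Terminal stock prices: S_uu = 133.6, S_ud = 115, S_dd = 98.98
Terminal payoffs (K − S): max(-29.61, 0) = 0, max(-11, 0) = 0, max(5.019, 0) = 5.019
Node u (S = 124): V_u = e^(−0.01)·[0.5482·0.0000 + 0.4518·0.0000] = 0.0000
Node d (S = 106.7): V_d = e^(−0.01)·[0.5482·0.0000 + 0.4518·5.0186] = 2.2448
Node 0 (S = 115): V_0 = e^(−0.01)·[0.5482·0.0000 + 0.4518·2.2448] = 1.0041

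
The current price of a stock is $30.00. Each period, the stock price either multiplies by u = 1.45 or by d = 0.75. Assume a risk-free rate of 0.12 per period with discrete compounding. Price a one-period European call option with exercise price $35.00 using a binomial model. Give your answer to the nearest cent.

$4.01

Risk-neutral probability p = (1 + 0.12 − 0.75)/(1.45 − 0.75) = 0.3700/0.7000 = 0.5286
Terminal stock prices: S_u = 43.5, S_d = 22.5
Terminal payoffs (S − K): max(8.5, 0) = 8.5, max(-12.5, 0) = 0
Node 0 (S = 30): V_0 = 1/1.12·[0.5286·8.5000 + 0.4714·0.0000] = 4.0115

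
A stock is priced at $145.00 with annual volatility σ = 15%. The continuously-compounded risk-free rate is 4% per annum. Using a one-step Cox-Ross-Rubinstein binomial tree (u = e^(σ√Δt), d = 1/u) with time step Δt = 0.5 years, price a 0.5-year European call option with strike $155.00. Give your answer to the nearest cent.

$3.47

CRR parameters: u = e^(σ√Δt) = e^(0.15·√0.5) = 1.1119, d = 1/u = 0.8994
Per-period rate: rΔt = 0.04·0.5 = 0.02, so R = e^0.02 = 1.0202
Risk-neutral probability p = (e^0.02 − 0.8994)/(1.1119 − 0.8994) = 0.1208/0.2125 = 0.5686
Terminal stock prices: S_u = 161.2, S_d = 130.4
Terminal payoffs (S − K): max(6.225, 0) = 6.225, max(-24.59, 0) = 0
Node 0 (S = 145): V_0 = e^(−0.02)·[0.5686·6.2248 + 0.4314·0.0000] = 3.4691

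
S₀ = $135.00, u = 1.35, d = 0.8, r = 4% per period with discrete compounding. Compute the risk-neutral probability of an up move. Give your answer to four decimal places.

p = 0.4364

Risk-neutral probability p = (1 + 0.04 − 0.8)/(1.35 − 0.8) = 0.2400/0.5500 = 0.4364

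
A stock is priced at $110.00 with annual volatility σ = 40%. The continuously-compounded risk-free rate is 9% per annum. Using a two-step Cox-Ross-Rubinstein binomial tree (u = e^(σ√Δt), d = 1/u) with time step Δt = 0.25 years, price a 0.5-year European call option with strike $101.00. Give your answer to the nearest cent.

CRR parameters: u = e^(σ√Δt) = e^(0.4·√0.25) = 1.2214, d = 1/u = 0.8187
Per-period rate: rΔt = 0.09·0.25 = 0.0225, so R = e^0.0225 = 1.0228
Risk-neutral probability p = (e^0.0225 − 0.8187)/(1.2214 − 0.8187) = 0.2040/0.4027 = 0.5067
Terminal stock prices: S_uu = 164.1, S_ud = 110, S_dd = 73.74
Terminal payoffs (S − K): max(63.1, 0) = 63.1, max(9, 0) = 9, max(-27.26, 0) = 0
Node u (S = 134.4): V_u = e^(−0.0225)·[0.5067·63.1007 + 0.4933·9.0000] = 35.6014
Node d (S = 90.06): V_d = e^(−0.0225)·[0.5067·9.0000 + 0.4933·0.0000] = 4.4586
Node 0 (S = 110): V_0 = e^(−0.0225)·[0.5067·35.6014 + 0.4933·4.4586] = 19.7877

$19.79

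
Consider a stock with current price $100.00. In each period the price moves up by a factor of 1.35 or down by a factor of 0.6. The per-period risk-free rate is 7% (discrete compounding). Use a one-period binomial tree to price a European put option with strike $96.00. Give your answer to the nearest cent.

Risk-neutral probability p = (1 + 0.07 − 0.6)/(1.35 − 0.6) = 0.4700/0.7500 = 0.6267
Terminal stock prices: S_u = 135, S_d = 60
Terminal payoffs (K − S): max(-39, 0) = 0, max(36, 0) = 36
Node 0 (S = 100): V_0 = 1/1.07·[0.6267·0.0000 + 0.3733·36.0000] = 12.5607

$12.56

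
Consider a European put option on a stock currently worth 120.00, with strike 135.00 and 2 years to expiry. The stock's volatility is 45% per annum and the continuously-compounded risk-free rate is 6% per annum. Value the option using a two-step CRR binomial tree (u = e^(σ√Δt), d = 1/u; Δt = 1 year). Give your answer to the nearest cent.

29.24

CRR parameters: u = e^(σ√Δt) = e^(0.45·√1) = 1.5683, d = 1/u = 0.6376
Per-period rate: rΔt = 0.06·1 = 0.06, so R = e^0.06 = 1.0618
Risk-neutral probability p = (e^0.06 − 0.6376)/(1.5683 − 0.6376) = 0.4242/0.9307 = 0.4558
Terminal stock prices: S_uu = 295.2, S_ud = 120, S_dd = 48.79
Terminal payoffs (K − S): max(-160.2, 0) = 0, max(15, 0) = 15, max(86.21, 0) = 86.21
Node u (S = 188.2): V_u = e^(−0.06)·[0.4558·0.0000 + 0.5442·15.0000] = 7.6876
Node d (S = 76.52): V_d = e^(−0.06)·[0.4558·15.0000 + 0.5442·86.2116] = 50.6228
Node 0 (S = 120): V_0 = e^(−0.06)·[0.4558·7.6876 + 0.5442·50.6228] = 29.2445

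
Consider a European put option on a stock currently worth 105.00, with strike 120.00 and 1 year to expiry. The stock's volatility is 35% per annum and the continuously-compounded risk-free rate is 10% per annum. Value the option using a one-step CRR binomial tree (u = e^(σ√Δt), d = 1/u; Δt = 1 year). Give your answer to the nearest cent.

CRR parameters: u = e^(σ√Δt) = e^(0.35·√1) = 1.4191, d = 1/u = 0.7047
Per-period rate: rΔt = 0.1·1 = 0.1, so R = e^0.1 = 1.1052
Risk-neutral probability p = (e^0.1 − 0.7047)/(1.4191 − 0.7047) = 0.4005/0.7144 = 0.5606
Terminal stock prices: S_u = 149, S_d = 73.99
Terminal payoffs (K − S): max(-29, 0) = 0, max(46.01, 0) = 46.01
Node 0 (S = 105): V_0 = e^(−0.1)·[0.5606·0.0000 + 0.4394·46.0078] = 18.2919

18.29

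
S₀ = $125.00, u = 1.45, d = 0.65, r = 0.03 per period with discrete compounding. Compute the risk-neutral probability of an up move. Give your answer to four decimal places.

p = 0.4750

Risk-neutral probability p = (1 + 0.03 − 0.65)/(1.45 − 0.65) = 0.3800/0.8000 = 0.4750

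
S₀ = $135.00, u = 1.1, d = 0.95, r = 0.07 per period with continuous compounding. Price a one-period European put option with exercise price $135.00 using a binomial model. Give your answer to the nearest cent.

$1.15

Risk-neutral probability p = (e^0.07 − 0.95)/(1.1 − 0.95) = 0.1225/0.1500 = 0.8167
Terminal stock prices: S_u = 148.5, S_d = 128.2
Terminal payoffs (K − S): max(-13.5, 0) = 0, max(6.75, 0) = 6.75
Node 0 (S = 135): V_0 = e^(−0.07)·[0.8167·0.0000 + 0.1833·6.7500] = 1.1535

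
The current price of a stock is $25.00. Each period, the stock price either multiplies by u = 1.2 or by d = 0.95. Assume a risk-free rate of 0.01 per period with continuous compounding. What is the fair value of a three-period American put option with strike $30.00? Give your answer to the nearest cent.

Risk-neutral probability p = (e^0.01 − 0.95)/(1.2 − 0.95) = 0.0601/0.2500 = 0.2402
Terminal stock prices: S_uuu = 43.2, S_uud = 34.2, S_udd = 27.07, S_ddd = 21.43
Terminal payoffs (K − S): max(-13.2, 0) = 0, max(-4.2, 0) = 0, max(2.925, 0) = 2.925, max(8.566, 0) = 8.566
Node uu (S = 36): continuation = e^(−0.01)·[0.2402·0.0000 + 0.7598·0.0000] = 0.0000; exercise value = 0.0000 ≤ continuation, so V_uu = 0.0000
Node ud (S = 28.5): continuation = e^(−0.01)·[0.2402·0.0000 + 0.7598·2.9250] = 2.2003; exercise value = 1.5000 ≤ continuation, so V_ud = 2.2003
Node dd (S = 22.56): continuation = e^(−0.01)·[0.2402·2.9250 + 0.7598·8.5656] = 7.1390; exercise value = 7.4375 > continuation, so V_dd = 7.4375 (exercise)
Node u (S = 30): continuation = e^(−0.01)·[0.2402·0.0000 + 0.7598·2.2003] = 1.6552; exercise value = 0.0000 ≤ continuation, so V_u = 1.6552
Node d (S = 23.75): continuation = e^(−0.01)·[0.2402·2.2003 + 0.7598·7.4375] = 6.1180; exercise value = 6.2500 > continuation, so V_d = 6.2500 (exercise)
Node 0 (S = 25): continuation = e^(−0.01)·[0.2402·1.6552 + 0.7598·6.2500] = 5.0951; exercise value = 5.0000 ≤ continuation, so V_0 = 5.0951

$5.10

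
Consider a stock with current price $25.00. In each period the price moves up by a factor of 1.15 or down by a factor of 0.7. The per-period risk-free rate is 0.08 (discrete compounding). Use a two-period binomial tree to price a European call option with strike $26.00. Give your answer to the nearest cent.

$4.32

Risk-neutral probability p = (1 + 0.08 − 0.7)/(1.15 − 0.7) = 0.3800/0.4500 = 0.8444
Terminal stock prices: S_uu = 33.06, S_ud = 20.12, S_dd = 12.25
Terminal payoffs (S − K): max(7.062, 0) = 7.062, max(-5.875, 0) = 0, max(-13.75, 0) = 0
Node u (S = 28.75): V_u = 1/1.08·[0.8444·7.0625 + 0.1556·0.0000] = 5.5221
Node d (S = 17.5): V_d = 1/1.08·[0.8444·0.0000 + 0.1556·0.0000] = 0.0000
Node 0 (S = 25): V_0 = 1/1.08·[0.8444·5.5221 + 0.1556·0.0000] = 4.3177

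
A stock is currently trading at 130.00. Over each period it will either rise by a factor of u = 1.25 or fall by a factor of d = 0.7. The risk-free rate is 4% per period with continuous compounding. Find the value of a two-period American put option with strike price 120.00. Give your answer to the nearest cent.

11.96

Risk-neutral probability p = (e^0.04 − 0.7)/(1.25 − 0.7) = 0.3408/0.5500 = 0.6197
Terminal stock prices: S_uu = 203.1, S_ud = 113.7, S_dd = 63.7
Terminal payoffs (K − S): max(-83.12, 0) = 0, max(6.25, 0) = 6.25, max(56.3, 0) = 56.3
Node u (S = 162.5): continuation = e^(−0.04)·[0.6197·0.0000 + 0.3803·6.2500] = 2.2839; exercise value = 0.0000 ≤ continuation, so V_u = 2.2839
Node d (S = 91): continuation = e^(−0.04)·[0.6197·6.2500 + 0.3803·56.3000] = 24.2947; exercise value = 29.0000 > continuation, so V_d = 29.0000 (exercise)
Node 0 (S = 130): continuation = e^(−0.04)·[0.6197·2.2839 + 0.3803·29.0000] = 11.9573; exercise value = 0.0000 ≤ continuation, so V_0 = 11.9573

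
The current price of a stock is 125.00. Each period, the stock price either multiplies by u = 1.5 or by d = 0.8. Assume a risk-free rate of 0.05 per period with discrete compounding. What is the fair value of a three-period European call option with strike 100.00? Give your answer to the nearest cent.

Risk-neutral probability p = (1 + 0.05 − 0.8)/(1.5 − 0.8) = 0.2500/0.7000 = 0.3571
Terminal stock prices: S_uuu = 421.9, S_uud = 225, S_udd = 120, S_ddd = 64
Terminal payoffs (S − K): max(321.9, 0) = 321.9, max(125, 0) = 125, max(20, 0) = 20, max(-36, 0) = 0
Node uu (S = 281.2): V_uu = 1/1.05·[0.3571·321.8750 + 0.6429·125.0000] = 186.0119
Node ud (S = 150): V_ud = 1/1.05·[0.3571·125.0000 + 0.6429·20.0000] = 54.7619
Node dd (S = 80): V_dd = 1/1.05·[0.3571·20.0000 + 0.6429·0.0000] = 6.8027
Node u (S = 187.5): V_u = 1/1.05·[0.3571·186.0119 + 0.6429·54.7619] = 96.7971
Node d (S = 100): V_d = 1/1.05·[0.3571·54.7619 + 0.6429·6.8027] = 22.7914
Node 0 (S = 125): V_0 = 1/1.05·[0.3571·96.7971 + 0.6429·22.7914] = 46.8781

46.88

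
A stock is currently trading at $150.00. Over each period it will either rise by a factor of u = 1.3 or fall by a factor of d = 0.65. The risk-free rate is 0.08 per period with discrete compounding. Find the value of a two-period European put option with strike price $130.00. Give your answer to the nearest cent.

$7.79

Risk-neutral probability p = (1 + 0.08 − 0.65)/(1.3 − 0.65) = 0.4300/0.6500 = 0.6615
Terminal stock prices: S_uu = 253.5, S_ud = 126.8, S_dd = 63.38
Terminal payoffs (K − S): max(-123.5, 0) = 0, max(3.25, 0) = 3.25, max(66.62, 0) = 66.62
Node u (S = 195): V_u = 1/1.08·[0.6615·0.0000 + 0.3385·3.2500] = 1.0185
Node d (S = 97.5): V_d = 1/1.08·[0.6615·3.2500 + 0.3385·66.6250] = 22.8704
Node 0 (S = 150): V_0 = 1/1.08·[0.6615·1.0185 + 0.3385·22.8704] = 7.7912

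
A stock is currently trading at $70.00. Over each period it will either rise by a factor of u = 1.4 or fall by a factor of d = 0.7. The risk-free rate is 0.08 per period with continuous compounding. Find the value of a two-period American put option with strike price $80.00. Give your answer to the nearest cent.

$15.35

Risk-neutral probability p = (e^0.08 − 0.7)/(1.4 − 0.7) = 0.3833/0.7000 = 0.5476
Terminal stock prices: S_uu = 137.2, S_ud = 68.6, S_dd = 34.3
Terminal payoffs (K − S): max(-57.2, 0) = 0, max(11.4, 0) = 11.4, max(45.7, 0) = 45.7
Node u (S = 98): continuation = e^(−0.08)·[0.5476·0.0000 + 0.4524·11.4000] = 4.7613; exercise value = 0.0000 ≤ continuation, so V_u = 4.7613
Node d (S = 49): continuation = e^(−0.08)·[0.5476·11.4000 + 0.4524·45.7000] = 24.8493; exercise value = 31.0000 > continuation, so V_d = 31.0000 (exercise)
Node 0 (S = 70): continuation = e^(−0.08)·[0.5476·4.7613 + 0.4524·31.0000] = 15.3541; exercise value = 10.0000 ≤ continuation, so V_0 = 15.3541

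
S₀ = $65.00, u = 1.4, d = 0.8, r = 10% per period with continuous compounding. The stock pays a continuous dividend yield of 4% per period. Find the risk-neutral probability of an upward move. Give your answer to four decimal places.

Per-period risk-free factor R = e^0.1 = 1.1052; dividend-adjusted growth = e^(0.1−0.04) = 1.0618.
Risk-neutral probability p = (1.0618 − 0.8)/(1.4 − 0.8) = 0.2618/0.6000 = 0.4364

p = 0.4364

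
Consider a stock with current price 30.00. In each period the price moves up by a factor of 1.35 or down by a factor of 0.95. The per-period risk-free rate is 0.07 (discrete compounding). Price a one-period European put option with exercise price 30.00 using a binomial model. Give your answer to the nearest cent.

Risk-neutral probability p = (1 + 0.07 − 0.95)/(1.35 − 0.95) = 0.1200/0.4000 = 0.3000
Terminal stock prices: S_u = 40.5, S_d = 28.5
Terminal payoffs (K − S): max(-10.5, 0) = 0, max(1.5, 0) = 1.5
Node 0 (S = 30): V_0 = 1/1.07·[0.3000·0.0000 + 0.7000·1.5000] = 0.9813

0.98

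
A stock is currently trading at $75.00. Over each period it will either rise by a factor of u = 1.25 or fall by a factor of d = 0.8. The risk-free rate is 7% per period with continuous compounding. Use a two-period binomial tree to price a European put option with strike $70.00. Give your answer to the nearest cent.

$2.98

Risk-neutral probability p = (e^0.07 − 0.8)/(1.25 − 0.8) = 0.2725/0.4500 = 0.6056
Terminal stock prices: S_uu = 117.2, S_ud = 75, S_dd = 48
Terminal payoffs (K − S): max(-47.19, 0) = 0, max(-5, 0) = 0, max(22, 0) = 22
Node u (S = 93.75): V_u = e^(−0.07)·[0.6056·0.0000 + 0.3944·0.0000] = 0.0000
Node d (S = 60): V_d = e^(−0.07)·[0.6056·0.0000 + 0.3944·22.0000] = 8.0907
Node 0 (S = 75): V_0 = e^(−0.07)·[0.6056·0.0000 + 0.3944·8.0907] = 2.9755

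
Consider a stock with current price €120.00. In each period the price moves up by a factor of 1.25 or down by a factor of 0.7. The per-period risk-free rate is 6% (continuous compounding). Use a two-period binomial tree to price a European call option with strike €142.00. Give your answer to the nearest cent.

€17.47

Risk-neutral probability p = (e^0.06 − 0.7)/(1.25 − 0.7) = 0.3618/0.5500 = 0.6579
Terminal stock prices: S_uu = 187.5, S_ud = 105, S_dd = 58.8
Terminal payoffs (S − K): max(45.5, 0) = 45.5, max(-37, 0) = 0, max(-83.2, 0) = 0
Node u (S = 150): V_u = e^(−0.06)·[0.6579·45.5000 + 0.3421·0.0000] = 28.1905
Node d (S = 84): V_d = e^(−0.06)·[0.6579·0.0000 + 0.3421·0.0000] = 0.0000
Node 0 (S = 120): V_0 = e^(−0.06)·[0.6579·28.1905 + 0.3421·0.0000] = 17.4661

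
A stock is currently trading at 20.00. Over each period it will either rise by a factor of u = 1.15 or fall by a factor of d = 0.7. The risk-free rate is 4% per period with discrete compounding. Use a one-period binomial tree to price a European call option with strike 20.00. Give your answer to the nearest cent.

2.18

Risk-neutral probability p = (1 + 0.04 − 0.7)/(1.15 − 0.7) = 0.3400/0.4500 = 0.7556
Terminal stock prices: S_u = 23, S_d = 14
Terminal payoffs (S − K): max(3, 0) = 3, max(-6, 0) = 0
Node 0 (S = 20): V_0 = 1/1.04·[0.7556·3.0000 + 0.2444·0.0000] = 2.1795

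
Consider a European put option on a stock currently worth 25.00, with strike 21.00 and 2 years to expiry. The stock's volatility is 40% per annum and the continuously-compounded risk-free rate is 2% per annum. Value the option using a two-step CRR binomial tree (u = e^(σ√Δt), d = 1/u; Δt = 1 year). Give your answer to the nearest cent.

CRR parameters: u = e^(σ√Δt) = e^(0.4·√1) = 1.4918, d = 1/u = 0.6703
Per-period rate: rΔt = 0.02·1 = 0.02, so R = e^0.02 = 1.0202
Risk-neutral probability p = (e^0.02 − 0.6703)/(1.4918 − 0.6703) = 0.3499/0.8215 = 0.4259
Terminal stock prices: S_uu = 55.64, S_ud = 25, S_dd = 11.23
Terminal payoffs (K − S): max(-34.64, 0) = 0, max(-4, 0) = 0, max(9.767, 0) = 9.767
Node u (S = 37.3): V_u = e^(−0.02)·[0.4259·0.0000 + 0.5741·0.0000] = 0.0000
Node d (S = 16.76): V_d = e^(−0.02)·[0.4259·0.0000 + 0.5741·9.7668] = 5.4960
Node 0 (S = 25): V_0 = e^(−0.02)·[0.4259·0.0000 + 0.5741·5.4960] = 3.0928

3.09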